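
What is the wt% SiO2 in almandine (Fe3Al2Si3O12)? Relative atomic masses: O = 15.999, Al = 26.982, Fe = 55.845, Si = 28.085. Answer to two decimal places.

36.21 wt%

Formula mass = 497.742 g/mol.
3 Si → 3.0000 mol SiO2 per formula unit; M(SiO2) = 60.083, so SiO2 mass = 180.249 g.
180.249/497.742 × 100 = 36.21 wt%.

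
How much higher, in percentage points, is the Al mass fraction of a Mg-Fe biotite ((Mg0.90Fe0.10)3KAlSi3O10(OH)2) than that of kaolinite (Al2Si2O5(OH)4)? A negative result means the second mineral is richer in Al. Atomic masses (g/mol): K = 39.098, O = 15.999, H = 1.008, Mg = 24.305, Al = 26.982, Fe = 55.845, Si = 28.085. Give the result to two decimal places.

-14.58 percentage points

M((Mg0.90Fe0.10)3KAlSi3O10(OH)2) = 426.716 g/mol, so wt% Al = 26.982/426.716 × 100 = 6.32%.
M(Al2Si2O5(OH)4) = 258.157 g/mol, so wt% Al = 53.964/258.157 × 100 = 20.90%.
6.32 − 20.90 = -14.58 pp.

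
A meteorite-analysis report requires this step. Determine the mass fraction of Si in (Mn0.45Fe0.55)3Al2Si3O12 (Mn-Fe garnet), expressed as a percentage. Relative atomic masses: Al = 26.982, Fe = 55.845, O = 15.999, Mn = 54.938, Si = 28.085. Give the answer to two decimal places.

16.97 weight percent

Molar mass of (Mn0.45Fe0.55)3Al2Si3O12: 1.35·54.938 + 1.65·55.845 + 2·26.982 + 3·28.085 + 12·15.999 = 496.518 g/mol.
Mass of Si per formula unit: 3 × 28.085 = 84.255 g.
Weight fraction Si = 84.255 / 496.518 = 0.1697.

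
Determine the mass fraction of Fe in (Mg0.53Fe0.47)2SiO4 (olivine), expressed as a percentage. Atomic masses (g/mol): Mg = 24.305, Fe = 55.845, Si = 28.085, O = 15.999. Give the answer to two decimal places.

30.82 weight percent

M((Mg0.53Fe0.47)2SiO4) = 170.339 g/mol.
Fe contributes 0.94 × 55.845 = 52.494 g per mole.
52.494/170.339 = 0.3082 → 30.82%.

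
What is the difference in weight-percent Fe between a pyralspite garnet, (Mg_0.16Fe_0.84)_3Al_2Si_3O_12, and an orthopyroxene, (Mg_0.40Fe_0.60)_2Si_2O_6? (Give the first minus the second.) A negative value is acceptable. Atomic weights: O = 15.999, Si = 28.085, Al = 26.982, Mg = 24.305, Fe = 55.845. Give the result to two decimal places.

1.08 percentage points

Fe in (Mg_0.16Fe_0.84)_3Al_2Si_3O_12: molar mass 482.603 g/mol; 2.52×55.845 = 140.729 g → 29.16 wt%.
Fe in (Mg_0.40Fe_0.60)_2Si_2O_6: molar mass 238.622 g/mol; 1.20×55.845 = 67.014 g → 28.08 wt%.
Difference = 29.16 − 28.08 = 1.08 percentage points.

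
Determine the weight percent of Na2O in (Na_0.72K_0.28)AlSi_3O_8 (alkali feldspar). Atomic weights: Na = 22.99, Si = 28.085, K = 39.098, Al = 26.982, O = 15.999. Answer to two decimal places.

Molar mass of (Na_0.72K_0.28)AlSi_3O_8 = 0.72·22.99 + 0.28·39.098 + 1·26.982 + 3·28.085 + 8·15.999 = 266.729 g/mol.
Each formula unit contains 0.72 Na, equivalent to 0.72/2 = 0.3600 mol Na2O.
M(Na2O) = 2×22.99 + 1×15.999 = 61.979 g/mol.
Mass of Na2O per formula unit = 0.3600 × 61.979 = 22.312 g.
Na2O wt% = 22.312 / 266.729 × 100 = 8.37%.

8.37 wt%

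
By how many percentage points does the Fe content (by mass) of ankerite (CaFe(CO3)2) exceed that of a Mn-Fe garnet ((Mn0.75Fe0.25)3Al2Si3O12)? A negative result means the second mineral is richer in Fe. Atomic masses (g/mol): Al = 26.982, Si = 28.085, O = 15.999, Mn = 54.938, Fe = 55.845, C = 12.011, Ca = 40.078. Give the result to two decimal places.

Fe in CaFe(CO3)2: molar mass 215.939 g/mol; 1×55.845 = 55.845 g → 25.86 wt%.
Fe in (Mn0.75Fe0.25)3Al2Si3O12: molar mass 495.701 g/mol; 0.75×55.845 = 41.884 g → 8.45 wt%.
Difference = 25.86 − 8.45 = 17.41 percentage points.

17.41 percentage points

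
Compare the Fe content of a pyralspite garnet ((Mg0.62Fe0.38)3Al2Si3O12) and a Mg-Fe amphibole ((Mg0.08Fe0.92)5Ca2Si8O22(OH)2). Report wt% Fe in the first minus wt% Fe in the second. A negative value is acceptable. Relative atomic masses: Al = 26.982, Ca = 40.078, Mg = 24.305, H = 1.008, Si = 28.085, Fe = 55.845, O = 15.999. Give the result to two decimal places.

M((Mg0.62Fe0.38)3Al2Si3O12) = 439.078 g/mol, so wt% Fe = 63.663/439.078 × 100 = 14.50%.
M((Mg0.08Fe0.92)5Ca2Si8O22(OH)2) = 957.437 g/mol, so wt% Fe = 256.887/957.437 × 100 = 26.83%.
14.50 − 26.83 = -12.33 pp.

-12.33 percentage points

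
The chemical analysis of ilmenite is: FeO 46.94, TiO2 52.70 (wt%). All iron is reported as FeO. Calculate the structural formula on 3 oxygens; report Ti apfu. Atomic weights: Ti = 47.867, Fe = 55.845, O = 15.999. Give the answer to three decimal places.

46.94 wt% FeO ÷ 71.844 g/mol = 0.65336 mol, giving 0.65336 Fe and 0.65336 O.
52.70 wt% TiO2 ÷ 79.865 g/mol = 0.65986 mol, giving 0.65986 Ti and 1.31972 O.
Oxygen sums to 1.97308; scaling by 3/1.97308 = 1.52047 puts the formula on 3 O.
Ti: 0.65986 × 1.52047 = 1.003 atoms per formula unit.

1.003 Ti apfu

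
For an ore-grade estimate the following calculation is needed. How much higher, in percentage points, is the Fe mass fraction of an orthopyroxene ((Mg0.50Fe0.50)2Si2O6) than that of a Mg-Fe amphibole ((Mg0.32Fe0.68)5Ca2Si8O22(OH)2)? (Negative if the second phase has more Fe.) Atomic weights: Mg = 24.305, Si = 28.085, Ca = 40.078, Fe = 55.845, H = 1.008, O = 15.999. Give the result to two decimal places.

M((Mg0.50Fe0.50)2Si2O6) = 232.314 g/mol, so wt% Fe = 55.845/232.314 × 100 = 24.04%.
M((Mg0.32Fe0.68)5Ca2Si8O22(OH)2) = 919.589 g/mol, so wt% Fe = 189.873/919.589 × 100 = 20.65%.
24.04 − 20.65 = 3.39 pp.

3.39 percentage points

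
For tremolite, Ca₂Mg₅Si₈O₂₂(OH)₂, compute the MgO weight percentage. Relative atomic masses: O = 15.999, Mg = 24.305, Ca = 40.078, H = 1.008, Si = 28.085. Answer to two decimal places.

Formula mass = 812.353 g/mol.
5 Mg → 5.0000 mol MgO per formula unit; M(MgO) = 40.304, so MgO mass = 201.520 g.
201.520/812.353 × 100 = 24.81 wt%.

24.81 wt%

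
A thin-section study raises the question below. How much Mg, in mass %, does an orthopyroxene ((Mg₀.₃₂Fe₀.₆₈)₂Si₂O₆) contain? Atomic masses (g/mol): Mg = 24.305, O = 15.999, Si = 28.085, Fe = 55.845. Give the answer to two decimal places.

Formula mass = 0.64×24.305 + 1.36×55.845 + 2×28.085 + 6×15.999 = 243.668 g/mol, of which 15.555 g is Mg.
So Mg makes up 15.555/243.668 = 0.0638 of the mass, i.e. 6.38%.

6.38 mass %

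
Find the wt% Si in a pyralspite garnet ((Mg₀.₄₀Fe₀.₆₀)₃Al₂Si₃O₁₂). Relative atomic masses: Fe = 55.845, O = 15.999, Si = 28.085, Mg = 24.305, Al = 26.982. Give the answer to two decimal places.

18.32 wt%

M((Mg₀.₄₀Fe₀.₆₀)₃Al₂Si₃O₁₂) = 459.894 g/mol.
Si contributes 3 × 28.085 = 84.255 g per mole.
84.255/459.894 = 0.1832 → 18.32%.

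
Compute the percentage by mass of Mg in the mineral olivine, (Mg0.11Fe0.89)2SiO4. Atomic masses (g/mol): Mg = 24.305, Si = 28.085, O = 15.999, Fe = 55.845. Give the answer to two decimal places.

Formula mass = 0.22*24.305 + 1.78*55.845 + 1*28.085 + 4*15.999 = 196.832 g/mol, of which 5.347 g is Mg.
So Mg makes up 5.347/196.832 = 0.0272 of the mass, i.e. 2.72%.

2.72 weight percent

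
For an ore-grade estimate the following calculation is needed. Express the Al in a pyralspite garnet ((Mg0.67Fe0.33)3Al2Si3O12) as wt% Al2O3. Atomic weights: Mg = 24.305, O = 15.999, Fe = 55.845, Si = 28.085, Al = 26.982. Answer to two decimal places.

23.47 wt%

M((Mg0.67Fe0.33)3Al2Si3O12) = 434.347 g/mol; M(Al2O3) = 101.961 g/mol.
Moles Al2O3 per formula unit = 2 Al ÷ 2 = 1.0000.
Al2O3 fraction = (1.0000 × 101.961) / 434.347 = 101.961/434.347 = 0.2347.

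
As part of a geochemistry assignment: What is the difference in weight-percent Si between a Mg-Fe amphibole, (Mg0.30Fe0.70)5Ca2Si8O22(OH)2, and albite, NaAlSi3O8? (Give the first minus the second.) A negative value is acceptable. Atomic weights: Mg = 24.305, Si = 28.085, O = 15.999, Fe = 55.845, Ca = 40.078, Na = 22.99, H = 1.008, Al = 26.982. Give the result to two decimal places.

M((Mg0.30Fe0.70)5Ca2Si8O22(OH)2) = 922.743 g/mol, so wt% Si = 224.680/922.743 × 100 = 24.35%.
M(NaAlSi3O8) = 262.219 g/mol, so wt% Si = 84.255/262.219 × 100 = 32.13%.
24.35 − 32.13 = -7.78 pp.

-7.78 percentage points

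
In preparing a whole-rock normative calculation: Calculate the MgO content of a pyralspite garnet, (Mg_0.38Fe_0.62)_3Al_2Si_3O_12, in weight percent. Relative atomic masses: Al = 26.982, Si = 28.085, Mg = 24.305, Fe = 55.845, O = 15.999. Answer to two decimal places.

Formula mass = 461.786 g/mol.
1.14 Mg → 1.1400 mol MgO per formula unit; M(MgO) = 40.304, so MgO mass = 45.947 g.
45.947/461.786 × 100 = 9.95 wt%.

9.95 wt%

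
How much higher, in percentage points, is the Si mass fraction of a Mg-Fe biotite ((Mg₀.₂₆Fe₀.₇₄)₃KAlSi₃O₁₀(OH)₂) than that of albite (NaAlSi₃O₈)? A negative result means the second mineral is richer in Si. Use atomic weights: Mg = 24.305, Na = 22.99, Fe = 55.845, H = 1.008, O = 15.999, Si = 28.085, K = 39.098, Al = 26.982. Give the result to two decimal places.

First mineral: 84.255 g Si in 487.273 g formula = 17.29 wt% Si.
Second mineral: 84.255 g Si in 262.219 g formula = 32.13 wt% Si.
17.29% − 32.13% gives a difference of -14.84 percentage points.

-14.84 percentage points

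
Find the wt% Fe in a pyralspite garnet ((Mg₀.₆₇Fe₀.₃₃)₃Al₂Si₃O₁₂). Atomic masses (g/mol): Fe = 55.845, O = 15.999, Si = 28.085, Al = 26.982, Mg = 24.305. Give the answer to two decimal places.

Formula mass = 2.01·24.305 + 0.99·55.845 + 2·26.982 + 3·28.085 + 12·15.999 = 434.347 g/mol, of which 55.287 g is Fe.
So Fe makes up 55.287/434.347 = 0.1273 of the mass, i.e. 12.73%.

12.73 mass %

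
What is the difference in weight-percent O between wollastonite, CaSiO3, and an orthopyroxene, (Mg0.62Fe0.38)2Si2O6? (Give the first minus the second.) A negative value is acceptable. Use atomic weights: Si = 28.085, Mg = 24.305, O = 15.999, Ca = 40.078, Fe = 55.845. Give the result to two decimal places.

O in CaSiO3: molar mass 116.160 g/mol; 3×15.999 = 47.997 g → 41.32 wt%.
O in (Mg0.62Fe0.38)2Si2O6: molar mass 224.744 g/mol; 6×15.999 = 95.994 g → 42.71 wt%.
Difference = 41.32 − 42.71 = -1.39 percentage points.

-1.39 percentage points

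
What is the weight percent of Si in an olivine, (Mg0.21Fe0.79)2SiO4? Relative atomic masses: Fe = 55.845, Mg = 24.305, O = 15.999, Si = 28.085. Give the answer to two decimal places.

14.74 wt%

Molar mass of (Mg0.21Fe0.79)2SiO4: 0.42×24.305 + 1.58×55.845 + 1×28.085 + 4×15.999 = 190.524 g/mol.
Mass of Si per formula unit: 1 × 28.085 = 28.085 g.
Weight fraction Si = 28.085 / 190.524 = 0.1474.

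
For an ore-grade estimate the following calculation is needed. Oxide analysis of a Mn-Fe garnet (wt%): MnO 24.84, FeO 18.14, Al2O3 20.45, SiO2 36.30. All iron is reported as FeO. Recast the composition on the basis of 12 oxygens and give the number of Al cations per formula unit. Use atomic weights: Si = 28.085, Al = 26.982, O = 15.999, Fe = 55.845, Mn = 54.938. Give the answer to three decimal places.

1.995 Al apfu

MnO: 24.84/70.937 = 0.35017 mol → 0.35017 mol Mn, 0.35017 mol O.
FeO: 18.14/71.844 = 0.25249 mol → 0.25249 mol Fe, 0.25249 mol O.
Al2O3: 20.45/101.961 = 0.20057 mol → 0.40114 mol Al, 0.60171 mol O.
SiO2: 36.30/60.083 = 0.60416 mol → 0.60416 mol Si, 1.20832 mol O.
Total oxygen = 2.41269 mol. Normalization factor = 12/2.41269 = 4.97370.
Al per 12 O = 0.40114 × 4.97370 = 1.995.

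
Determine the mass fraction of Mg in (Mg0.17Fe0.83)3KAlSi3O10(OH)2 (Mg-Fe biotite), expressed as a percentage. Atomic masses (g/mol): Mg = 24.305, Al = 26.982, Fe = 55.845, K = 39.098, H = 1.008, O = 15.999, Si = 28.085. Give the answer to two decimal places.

2.50 mass %

Molar mass of (Mg0.17Fe0.83)3KAlSi3O10(OH)2: 0.51*24.305 + 2.49*55.845 + 1*39.098 + 1*26.982 + 3*28.085 + 12*15.999 + 2*1.008 = 495.789 g/mol.
Mass of Mg per formula unit: 0.51 × 24.305 = 12.396 g.
Weight fraction Mg = 12.396 / 495.789 = 0.0250.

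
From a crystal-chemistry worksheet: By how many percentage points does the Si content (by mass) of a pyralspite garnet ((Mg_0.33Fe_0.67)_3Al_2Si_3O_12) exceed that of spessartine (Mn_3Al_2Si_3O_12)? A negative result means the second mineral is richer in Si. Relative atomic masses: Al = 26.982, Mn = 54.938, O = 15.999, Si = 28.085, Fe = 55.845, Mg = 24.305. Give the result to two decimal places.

M((Mg_0.33Fe_0.67)_3Al_2Si_3O_12) = 466.517 g/mol, so wt% Si = 84.255/466.517 × 100 = 18.06%.
M(Mn_3Al_2Si_3O_12) = 495.021 g/mol, so wt% Si = 84.255/495.021 × 100 = 17.02%.
18.06 − 17.02 = 1.04 pp.

1.04 percentage points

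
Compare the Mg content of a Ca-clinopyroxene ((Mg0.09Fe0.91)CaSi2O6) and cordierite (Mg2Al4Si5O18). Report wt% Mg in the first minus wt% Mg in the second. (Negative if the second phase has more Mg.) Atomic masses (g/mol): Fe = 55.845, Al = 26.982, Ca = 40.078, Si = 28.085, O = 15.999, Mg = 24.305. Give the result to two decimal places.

First mineral: 2.187 g Mg in 245.248 g formula = 0.89 wt% Mg.
Second mineral: 48.610 g Mg in 584.945 g formula = 8.31 wt% Mg.
0.89% − 8.31% gives a difference of -7.42 percentage points.

-7.42 percentage points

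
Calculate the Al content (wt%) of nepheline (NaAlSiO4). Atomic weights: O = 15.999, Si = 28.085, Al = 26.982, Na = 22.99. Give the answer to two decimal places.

M(NaAlSiO4) = 142.053 g/mol.
Al contributes 1 × 26.982 = 26.982 g per mole.
26.982/142.053 = 0.1899 → 18.99%.

18.99 wt%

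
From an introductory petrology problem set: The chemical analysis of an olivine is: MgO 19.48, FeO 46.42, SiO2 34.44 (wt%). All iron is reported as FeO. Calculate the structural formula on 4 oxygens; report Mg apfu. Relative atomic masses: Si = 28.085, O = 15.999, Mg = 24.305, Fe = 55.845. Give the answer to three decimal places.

19.48 wt% MgO ÷ 40.304 g/mol = 0.48333 mol, giving 0.48333 Mg and 0.48333 O.
46.42 wt% FeO ÷ 71.844 g/mol = 0.64612 mol, giving 0.64612 Fe and 0.64612 O.
34.44 wt% SiO2 ÷ 60.083 g/mol = 0.57321 mol, giving 0.57321 Si and 1.14642 O.
Oxygen sums to 2.27587; scaling by 4/2.27587 = 1.75757 puts the formula on 4 O.
Mg: 0.48333 × 1.75757 = 0.849 atoms per formula unit.

0.849 Mg apfu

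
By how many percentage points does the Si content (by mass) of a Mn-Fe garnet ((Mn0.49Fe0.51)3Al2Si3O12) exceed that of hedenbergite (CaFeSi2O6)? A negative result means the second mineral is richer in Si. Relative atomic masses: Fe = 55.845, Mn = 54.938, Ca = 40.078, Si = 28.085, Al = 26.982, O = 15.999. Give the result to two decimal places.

Si in (Mn0.49Fe0.51)3Al2Si3O12: molar mass 496.409 g/mol; 3×28.085 = 84.255 g → 16.97 wt%.
Si in CaFeSi2O6: molar mass 248.087 g/mol; 2×28.085 = 56.170 g → 22.64 wt%.
Difference = 16.97 − 22.64 = -5.67 percentage points.

-5.67 percentage points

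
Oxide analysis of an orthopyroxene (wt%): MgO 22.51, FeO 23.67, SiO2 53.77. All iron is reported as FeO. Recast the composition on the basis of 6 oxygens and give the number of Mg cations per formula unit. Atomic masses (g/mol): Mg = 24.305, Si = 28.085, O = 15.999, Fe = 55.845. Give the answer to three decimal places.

MgO (M=40.304): mol = 0.55851; Mg = 0.55851, O = 0.55851.
FeO (M=71.844): mol = 0.32946; Fe = 0.32946, O = 0.32946.
SiO2 (M=60.083): mol = 0.89493; Si = 0.89493, O = 1.78986.
ΣO = 2.67783; factor = 6/ΣO = 2.24062.
Mg apfu = 0.55851 × 2.24062 = 1.251.

1.251 Mg apfu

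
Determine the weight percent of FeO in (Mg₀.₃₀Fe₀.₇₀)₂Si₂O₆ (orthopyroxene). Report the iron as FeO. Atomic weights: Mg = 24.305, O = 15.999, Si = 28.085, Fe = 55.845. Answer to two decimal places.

M((Mg₀.₃₀Fe₀.₇₀)₂Si₂O₆) = 244.930 g/mol; M(FeO) = 71.844 g/mol.
Moles FeO per formula unit = 1.40 Fe ÷ 1 = 1.4000.
FeO fraction = (1.4000 × 71.844) / 244.930 = 100.582/244.930 = 0.4107.

41.07 wt%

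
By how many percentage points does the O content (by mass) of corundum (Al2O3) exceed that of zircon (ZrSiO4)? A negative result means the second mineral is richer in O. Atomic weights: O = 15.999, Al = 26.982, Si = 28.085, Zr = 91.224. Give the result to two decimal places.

M(Al2O3) = 101.961 g/mol, so wt% O = 47.997/101.961 × 100 = 47.07%.
M(ZrSiO4) = 183.305 g/mol, so wt% O = 63.996/183.305 × 100 = 34.91%.
47.07 − 34.91 = 12.16 pp.

12.16 percentage points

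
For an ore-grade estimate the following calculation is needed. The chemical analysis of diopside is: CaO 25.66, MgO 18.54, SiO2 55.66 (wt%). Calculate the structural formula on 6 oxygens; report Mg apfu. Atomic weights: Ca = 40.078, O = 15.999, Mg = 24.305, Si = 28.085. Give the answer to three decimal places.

0.996 Mg apfu

25.66 wt% CaO ÷ 56.077 g/mol = 0.45759 mol, giving 0.45759 Ca and 0.45759 O.
18.54 wt% MgO ÷ 40.304 g/mol = 0.46000 mol, giving 0.46000 Mg and 0.46000 O.
55.66 wt% SiO2 ÷ 60.083 g/mol = 0.92639 mol, giving 0.92639 Si and 1.85278 O.
Oxygen sums to 2.77037; scaling by 6/2.77037 = 2.16578 puts the formula on 6 O.
Mg: 0.46000 × 2.16578 = 0.996 atoms per formula unit.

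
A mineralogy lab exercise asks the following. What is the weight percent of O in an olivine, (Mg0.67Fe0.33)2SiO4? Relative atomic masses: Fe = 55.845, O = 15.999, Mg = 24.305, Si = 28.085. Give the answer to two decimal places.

M((Mg0.67Fe0.33)2SiO4) = 161.507 g/mol.
O contributes 4 × 15.999 = 63.996 g per mole.
63.996/161.507 = 0.3962 → 39.62%.

39.62 weight percent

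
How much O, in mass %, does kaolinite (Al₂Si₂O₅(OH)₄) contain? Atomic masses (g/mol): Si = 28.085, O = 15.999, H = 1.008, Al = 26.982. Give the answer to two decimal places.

Formula mass = 2*26.982 + 2*28.085 + 9*15.999 + 4*1.008 = 258.157 g/mol, of which 143.991 g is O.
So O makes up 143.991/258.157 = 0.5578 of the mass, i.e. 55.78%.

55.78 mass %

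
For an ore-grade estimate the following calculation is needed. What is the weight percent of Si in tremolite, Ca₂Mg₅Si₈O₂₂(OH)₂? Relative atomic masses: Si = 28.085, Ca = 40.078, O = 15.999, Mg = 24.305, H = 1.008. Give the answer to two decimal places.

27.66 weight percent

M(Ca₂Mg₅Si₈O₂₂(OH)₂) = 812.353 g/mol.
Si contributes 8 × 28.085 = 224.680 g per mole.
224.680/812.353 = 0.2766 → 27.66%.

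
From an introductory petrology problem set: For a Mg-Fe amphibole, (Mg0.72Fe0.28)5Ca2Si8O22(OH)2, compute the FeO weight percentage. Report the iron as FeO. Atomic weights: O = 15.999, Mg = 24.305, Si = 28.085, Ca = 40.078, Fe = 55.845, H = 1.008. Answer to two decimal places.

11.74 wt%

Formula mass = 856.509 g/mol.
1.40 Fe → 1.4000 mol FeO per formula unit; M(FeO) = 71.844, so FeO mass = 100.582 g.
100.582/856.509 × 100 = 11.74 wt%.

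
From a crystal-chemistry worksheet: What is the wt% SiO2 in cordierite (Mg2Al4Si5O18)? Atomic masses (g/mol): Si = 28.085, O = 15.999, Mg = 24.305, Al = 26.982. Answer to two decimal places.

51.36 wt%

Molar mass of Mg2Al4Si5O18 = 2×24.305 + 4×26.982 + 5×28.085 + 18×15.999 = 584.945 g/mol.
Each formula unit contains 5 Si, equivalent to 5/1 = 5.0000 mol SiO2.
M(SiO2) = 1×28.085 + 2×15.999 = 60.083 g/mol.
Mass of SiO2 per formula unit = 5.0000 × 60.083 = 300.415 g.
SiO2 wt% = 300.415 / 584.945 × 100 = 51.36%.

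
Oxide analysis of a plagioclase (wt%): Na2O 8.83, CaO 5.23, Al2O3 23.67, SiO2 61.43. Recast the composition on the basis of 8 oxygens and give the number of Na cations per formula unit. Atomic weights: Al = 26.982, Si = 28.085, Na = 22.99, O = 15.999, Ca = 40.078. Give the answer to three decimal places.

Na2O (M=61.979): mol = 0.14247; Na = 0.28494, O = 0.14247.
CaO (M=56.077): mol = 0.09326; Ca = 0.09326, O = 0.09326.
Al2O3 (M=101.961): mol = 0.23215; Al = 0.46430, O = 0.69645.
SiO2 (M=60.083): mol = 1.02242; Si = 1.02242, O = 2.04484.
ΣO = 2.97702; factor = 8/ΣO = 2.68725.
Na apfu = 0.28494 × 2.68725 = 0.766.

0.766 Na apfu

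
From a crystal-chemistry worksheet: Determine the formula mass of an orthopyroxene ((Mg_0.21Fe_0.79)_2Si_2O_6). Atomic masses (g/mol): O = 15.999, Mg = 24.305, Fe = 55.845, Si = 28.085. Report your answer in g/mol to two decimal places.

250.61 g/mol

Mg: 0.42 × 24.305 = 10.2081
Fe: 1.58 × 55.845 = 88.2351
Si: 2 × 28.085 = 56.1700
O: 6 × 15.999 = 95.9940
Summing the contributions gives the formula mass.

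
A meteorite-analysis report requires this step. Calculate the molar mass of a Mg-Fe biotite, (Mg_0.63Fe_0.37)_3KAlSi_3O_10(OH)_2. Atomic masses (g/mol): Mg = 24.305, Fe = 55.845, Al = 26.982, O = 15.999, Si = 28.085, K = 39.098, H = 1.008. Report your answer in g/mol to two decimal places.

452.26 g/mol

M = 1.89*24.305 + 1.11*55.845 + 1*39.098 + 1*26.982 + 3*28.085 + 12*15.999 + 2*1.008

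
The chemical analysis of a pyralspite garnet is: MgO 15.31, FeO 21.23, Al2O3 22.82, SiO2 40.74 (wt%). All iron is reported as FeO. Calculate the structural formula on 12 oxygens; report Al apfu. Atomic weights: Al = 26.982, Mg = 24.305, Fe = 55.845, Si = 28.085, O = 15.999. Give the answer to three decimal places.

MgO: 15.31/40.304 = 0.37986 mol → 0.37986 mol Mg, 0.37986 mol O.
FeO: 21.23/71.844 = 0.29550 mol → 0.29550 mol Fe, 0.29550 mol O.
Al2O3: 22.82/101.961 = 0.22381 mol → 0.44762 mol Al, 0.67143 mol O.
SiO2: 40.74/60.083 = 0.67806 mol → 0.67806 mol Si, 1.35612 mol O.
Total oxygen = 2.70291 mol. Normalization factor = 12/2.70291 = 4.43966.
Al per 12 O = 0.44762 × 4.43966 = 1.987.

1.987 Al apfu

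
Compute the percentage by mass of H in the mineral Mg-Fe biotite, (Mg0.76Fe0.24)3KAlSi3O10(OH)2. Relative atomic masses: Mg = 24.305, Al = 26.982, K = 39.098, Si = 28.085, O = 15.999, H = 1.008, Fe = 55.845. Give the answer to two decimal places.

Formula mass = 2.28*24.305 + 0.72*55.845 + 1*39.098 + 1*26.982 + 3*28.085 + 12*15.999 + 2*1.008 = 439.963 g/mol, of which 2.016 g is H.
So H makes up 2.016/439.963 = 0.0046 of the mass, i.e. 0.46%.

0.46 wt%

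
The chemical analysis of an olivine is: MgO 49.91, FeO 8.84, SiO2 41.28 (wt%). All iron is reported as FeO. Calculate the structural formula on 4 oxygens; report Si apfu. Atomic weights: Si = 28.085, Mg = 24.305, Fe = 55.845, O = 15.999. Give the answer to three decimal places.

1.005 Si apfu

MgO (M=40.304): mol = 1.23834; Mg = 1.23834, O = 1.23834.
FeO (M=71.844): mol = 0.12304; Fe = 0.12304, O = 0.12304.
SiO2 (M=60.083): mol = 0.68705; Si = 0.68705, O = 1.37410.
ΣO = 2.73548; factor = 4/ΣO = 1.46227.
Si apfu = 0.68705 × 1.46227 = 1.005.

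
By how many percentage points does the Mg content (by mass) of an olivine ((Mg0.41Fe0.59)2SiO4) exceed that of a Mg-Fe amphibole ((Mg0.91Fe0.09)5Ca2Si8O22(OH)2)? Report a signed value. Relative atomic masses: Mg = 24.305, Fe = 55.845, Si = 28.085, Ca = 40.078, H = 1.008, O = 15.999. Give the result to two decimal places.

Mg in (Mg0.41Fe0.59)2SiO4: molar mass 177.908 g/mol; 0.82×24.305 = 19.930 g → 11.20 wt%.
Mg in (Mg0.91Fe0.09)5Ca2Si8O22(OH)2: molar mass 826.546 g/mol; 4.55×24.305 = 110.588 g → 13.38 wt%.
Difference = 11.20 − 13.38 = -2.18 percentage points.

-2.18 percentage points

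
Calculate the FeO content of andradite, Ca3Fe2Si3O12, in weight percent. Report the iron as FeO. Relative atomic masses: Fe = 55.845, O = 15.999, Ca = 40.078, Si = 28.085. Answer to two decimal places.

28.28 wt%

Molar mass of Ca3Fe2Si3O12 = 3×40.078 + 2×55.845 + 3×28.085 + 12×15.999 = 508.167 g/mol.
Each formula unit contains 2 Fe, equivalent to 2/1 = 2.0000 mol FeO.
M(FeO) = 1×55.845 + 1×15.999 = 71.844 g/mol.
Mass of FeO per formula unit = 2.0000 × 71.844 = 143.688 g.
FeO wt% = 143.688 / 508.167 × 100 = 28.28%.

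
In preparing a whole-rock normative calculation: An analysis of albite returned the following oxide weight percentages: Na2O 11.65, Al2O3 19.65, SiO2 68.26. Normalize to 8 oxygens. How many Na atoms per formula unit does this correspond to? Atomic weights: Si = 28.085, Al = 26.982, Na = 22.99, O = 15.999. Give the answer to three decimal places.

11.65 wt% Na2O ÷ 61.979 g/mol = 0.18797 mol, giving 0.37594 Na and 0.18797 O.
19.65 wt% Al2O3 ÷ 101.961 g/mol = 0.19272 mol, giving 0.38544 Al and 0.57816 O.
68.26 wt% SiO2 ÷ 60.083 g/mol = 1.13610 mol, giving 1.13610 Si and 2.27220 O.
Oxygen sums to 3.03833; scaling by 8/3.03833 = 2.63303 puts the formula on 8 O.
Na: 0.37594 × 2.63303 = 0.990 atoms per formula unit.

0.990 Na apfu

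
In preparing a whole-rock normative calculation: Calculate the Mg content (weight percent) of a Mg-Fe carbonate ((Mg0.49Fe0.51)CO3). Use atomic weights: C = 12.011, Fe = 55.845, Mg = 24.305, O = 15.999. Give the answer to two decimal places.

Formula mass = 0.49·24.305 + 0.51·55.845 + 1·12.011 + 3·15.999 = 100.398 g/mol, of which 11.909 g is Mg.
So Mg makes up 11.909/100.398 = 0.1186 of the mass, i.e. 11.86%.

11.86 weight percent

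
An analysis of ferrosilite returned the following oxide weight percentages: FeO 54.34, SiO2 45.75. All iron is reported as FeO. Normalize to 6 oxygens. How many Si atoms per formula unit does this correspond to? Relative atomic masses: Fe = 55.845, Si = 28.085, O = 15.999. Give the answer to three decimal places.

2.004 Si apfu

FeO (M=71.844): mol = 0.75636; Fe = 0.75636, O = 0.75636.
SiO2 (M=60.083): mol = 0.76145; Si = 0.76145, O = 1.52290.
ΣO = 2.27926; factor = 6/ΣO = 2.63243.
Si apfu = 0.76145 × 2.63243 = 2.004.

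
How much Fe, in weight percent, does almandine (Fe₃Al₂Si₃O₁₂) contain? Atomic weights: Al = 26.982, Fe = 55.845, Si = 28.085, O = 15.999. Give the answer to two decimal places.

M(Fe₃Al₂Si₃O₁₂) = 497.742 g/mol.
Fe contributes 3 × 55.845 = 167.535 g per mole.
167.535/497.742 = 0.3366 → 33.66%.

33.66 weight percent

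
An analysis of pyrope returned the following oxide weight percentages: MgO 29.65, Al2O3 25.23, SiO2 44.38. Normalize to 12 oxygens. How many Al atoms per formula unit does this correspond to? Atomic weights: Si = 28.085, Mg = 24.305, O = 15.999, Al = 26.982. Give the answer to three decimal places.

29.65 wt% MgO ÷ 40.304 g/mol = 0.73566 mol, giving 0.73566 Mg and 0.73566 O.
25.23 wt% Al2O3 ÷ 101.961 g/mol = 0.24745 mol, giving 0.49490 Al and 0.74235 O.
44.38 wt% SiO2 ÷ 60.083 g/mol = 0.73864 mol, giving 0.73864 Si and 1.47728 O.
Oxygen sums to 2.95529; scaling by 12/2.95529 = 4.06052 puts the formula on 12 O.
Al: 0.49490 × 4.06052 = 2.010 atoms per formula unit.

2.010 Al apfu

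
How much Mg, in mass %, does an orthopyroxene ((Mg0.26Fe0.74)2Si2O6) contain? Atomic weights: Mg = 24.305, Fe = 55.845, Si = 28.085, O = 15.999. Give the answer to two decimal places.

Formula mass = 0.52*24.305 + 1.48*55.845 + 2*28.085 + 6*15.999 = 247.453 g/mol, of which 12.639 g is Mg.
So Mg makes up 12.639/247.453 = 0.0511 of the mass, i.e. 5.11%.

5.11 mass %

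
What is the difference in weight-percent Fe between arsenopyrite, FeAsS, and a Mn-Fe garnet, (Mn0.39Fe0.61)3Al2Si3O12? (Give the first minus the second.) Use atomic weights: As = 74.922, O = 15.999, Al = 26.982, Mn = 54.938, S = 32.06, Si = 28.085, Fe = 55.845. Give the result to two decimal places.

First mineral: 55.845 g Fe in 162.827 g formula = 34.30 wt% Fe.
Second mineral: 102.196 g Fe in 496.681 g formula = 20.58 wt% Fe.
34.30% − 20.58% gives a difference of 13.72 percentage points.

13.72 percentage points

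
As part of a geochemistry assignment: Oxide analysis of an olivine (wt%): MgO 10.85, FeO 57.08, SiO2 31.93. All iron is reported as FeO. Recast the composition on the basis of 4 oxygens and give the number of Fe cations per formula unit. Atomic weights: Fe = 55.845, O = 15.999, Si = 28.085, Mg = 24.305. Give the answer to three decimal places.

10.85 wt% MgO ÷ 40.304 g/mol = 0.26920 mol, giving 0.26920 Mg and 0.26920 O.
57.08 wt% FeO ÷ 71.844 g/mol = 0.79450 mol, giving 0.79450 Fe and 0.79450 O.
31.93 wt% SiO2 ÷ 60.083 g/mol = 0.53143 mol, giving 0.53143 Si and 1.06286 O.
Oxygen sums to 2.12656; scaling by 4/2.12656 = 1.88097 puts the formula on 4 O.
Fe: 0.79450 × 1.88097 = 1.494 atoms per formula unit.

1.494 Fe apfu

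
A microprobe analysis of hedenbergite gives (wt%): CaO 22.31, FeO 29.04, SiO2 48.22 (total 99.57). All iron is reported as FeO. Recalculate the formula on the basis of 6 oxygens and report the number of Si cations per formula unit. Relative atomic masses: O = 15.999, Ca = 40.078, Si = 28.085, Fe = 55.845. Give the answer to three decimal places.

CaO: 22.31/56.077 = 0.39785 mol → 0.39785 mol Ca, 0.39785 mol O.
FeO: 29.04/71.844 = 0.40421 mol → 0.40421 mol Fe, 0.40421 mol O.
SiO2: 48.22/60.083 = 0.80256 mol → 0.80256 mol Si, 1.60512 mol O.
Total oxygen = 2.40718 mol. Normalization factor = 6/2.40718 = 2.49254.
Si per 6 O = 0.80256 × 2.49254 = 2.000.

2.000 Si apfu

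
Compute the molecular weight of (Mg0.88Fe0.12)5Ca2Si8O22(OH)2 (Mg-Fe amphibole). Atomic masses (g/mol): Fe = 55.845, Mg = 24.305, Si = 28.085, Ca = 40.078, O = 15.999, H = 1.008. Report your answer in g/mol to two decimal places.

The formula mass is the sum 4.40*24.305 + 0.60*55.845 + 2*40.078 + 8*28.085 + 24*15.999 + 2*1.008.

831.28 g/mol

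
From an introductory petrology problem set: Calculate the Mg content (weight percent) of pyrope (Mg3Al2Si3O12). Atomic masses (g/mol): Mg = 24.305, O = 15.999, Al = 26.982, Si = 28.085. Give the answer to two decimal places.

18.09 weight percent

M(Mg3Al2Si3O12) = 403.122 g/mol.
Mg contributes 3 × 24.305 = 72.915 g per mole.
72.915/403.122 = 0.1809 → 18.09%.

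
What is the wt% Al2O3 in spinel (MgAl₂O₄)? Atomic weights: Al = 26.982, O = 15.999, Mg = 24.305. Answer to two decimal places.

M(MgAl₂O₄) = 142.265 g/mol; M(Al2O3) = 101.961 g/mol.
Moles Al2O3 per formula unit = 2 Al ÷ 2 = 1.0000.
Al2O3 fraction = (1.0000 × 101.961) / 142.265 = 101.961/142.265 = 0.7167.

71.67 wt%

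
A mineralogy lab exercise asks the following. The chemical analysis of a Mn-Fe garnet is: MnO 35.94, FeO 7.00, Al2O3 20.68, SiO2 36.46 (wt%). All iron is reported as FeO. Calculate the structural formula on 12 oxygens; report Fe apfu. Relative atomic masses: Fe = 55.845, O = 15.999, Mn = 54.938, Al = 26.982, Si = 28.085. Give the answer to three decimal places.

0.482 Fe apfu

MnO (M=70.937): mol = 0.50665; Mn = 0.50665, O = 0.50665.
FeO (M=71.844): mol = 0.09743; Fe = 0.09743, O = 0.09743.
Al2O3 (M=101.961): mol = 0.20282; Al = 0.40564, O = 0.60846.
SiO2 (M=60.083): mol = 0.60683; Si = 0.60683, O = 1.21366.
ΣO = 2.42620; factor = 12/ΣO = 4.94601.
Fe apfu = 0.09743 × 4.94601 = 0.482.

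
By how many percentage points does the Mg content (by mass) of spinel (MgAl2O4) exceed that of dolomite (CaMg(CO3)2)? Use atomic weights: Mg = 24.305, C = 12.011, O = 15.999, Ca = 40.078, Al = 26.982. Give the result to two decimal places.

3.90 percentage points

M(MgAl2O4) = 142.265 g/mol, so wt% Mg = 24.305/142.265 × 100 = 17.08%.
M(CaMg(CO3)2) = 184.399 g/mol, so wt% Mg = 24.305/184.399 × 100 = 13.18%.
17.08 − 13.18 = 3.90 pp.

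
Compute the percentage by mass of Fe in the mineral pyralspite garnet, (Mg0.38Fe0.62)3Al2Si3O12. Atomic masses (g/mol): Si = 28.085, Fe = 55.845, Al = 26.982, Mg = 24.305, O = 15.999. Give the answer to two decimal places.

22.49 wt%

Molar mass of (Mg0.38Fe0.62)3Al2Si3O12: 1.14×24.305 + 1.86×55.845 + 2×26.982 + 3×28.085 + 12×15.999 = 461.786 g/mol.
Mass of Fe per formula unit: 1.86 × 55.845 = 103.872 g.
Weight fraction Fe = 103.872 / 461.786 = 0.2249.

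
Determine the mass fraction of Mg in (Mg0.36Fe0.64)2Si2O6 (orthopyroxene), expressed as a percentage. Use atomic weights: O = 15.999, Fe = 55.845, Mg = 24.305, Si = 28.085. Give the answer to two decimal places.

7.26 wt%

Formula mass = 0.72·24.305 + 1.28·55.845 + 2·28.085 + 6·15.999 = 241.145 g/mol, of which 17.500 g is Mg.
So Mg makes up 17.500/241.145 = 0.0726 of the mass, i.e. 7.26%.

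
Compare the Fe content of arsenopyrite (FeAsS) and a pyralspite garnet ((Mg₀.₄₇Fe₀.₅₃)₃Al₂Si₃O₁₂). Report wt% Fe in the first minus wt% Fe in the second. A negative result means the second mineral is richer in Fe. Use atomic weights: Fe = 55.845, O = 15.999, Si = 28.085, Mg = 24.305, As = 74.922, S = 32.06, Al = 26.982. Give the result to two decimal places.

Fe in FeAsS: molar mass 162.827 g/mol; 1×55.845 = 55.845 g → 34.30 wt%.
Fe in (Mg₀.₄₇Fe₀.₅₃)₃Al₂Si₃O₁₂: molar mass 453.271 g/mol; 1.59×55.845 = 88.794 g → 19.59 wt%.
Difference = 34.30 − 19.59 = 14.71 percentage points.

14.71 percentage points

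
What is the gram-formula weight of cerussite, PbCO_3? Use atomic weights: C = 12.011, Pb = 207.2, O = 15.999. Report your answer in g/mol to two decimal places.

267.21 g/mol

M = 1*207.2 + 1*12.011 + 3*15.999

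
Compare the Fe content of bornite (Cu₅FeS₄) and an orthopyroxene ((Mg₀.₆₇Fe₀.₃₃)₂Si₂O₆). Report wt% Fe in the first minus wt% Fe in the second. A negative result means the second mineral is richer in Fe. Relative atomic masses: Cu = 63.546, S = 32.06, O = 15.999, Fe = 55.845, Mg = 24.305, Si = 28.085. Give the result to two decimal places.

-5.50 percentage points

First mineral: 55.845 g Fe in 501.815 g formula = 11.13 wt% Fe.
Second mineral: 36.858 g Fe in 221.590 g formula = 16.63 wt% Fe.
11.13% − 16.63% gives a difference of -5.50 percentage points.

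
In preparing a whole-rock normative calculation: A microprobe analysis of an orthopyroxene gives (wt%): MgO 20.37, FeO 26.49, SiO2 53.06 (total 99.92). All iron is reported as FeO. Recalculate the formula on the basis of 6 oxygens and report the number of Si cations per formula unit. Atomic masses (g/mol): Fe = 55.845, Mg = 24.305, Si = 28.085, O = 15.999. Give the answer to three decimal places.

MgO: 20.37/40.304 = 0.50541 mol → 0.50541 mol Mg, 0.50541 mol O.
FeO: 26.49/71.844 = 0.36872 mol → 0.36872 mol Fe, 0.36872 mol O.
SiO2: 53.06/60.083 = 0.88311 mol → 0.88311 mol Si, 1.76622 mol O.
Total oxygen = 2.64035 mol. Normalization factor = 6/2.64035 = 2.27243.
Si per 6 O = 0.88311 × 2.27243 = 2.007.

2.007 Si apfu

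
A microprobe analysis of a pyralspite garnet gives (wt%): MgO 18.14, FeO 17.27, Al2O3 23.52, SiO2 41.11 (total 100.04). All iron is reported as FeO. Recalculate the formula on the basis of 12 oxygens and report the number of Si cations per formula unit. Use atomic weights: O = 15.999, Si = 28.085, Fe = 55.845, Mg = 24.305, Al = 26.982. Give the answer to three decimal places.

18.14 wt% MgO ÷ 40.304 g/mol = 0.45008 mol, giving 0.45008 Mg and 0.45008 O.
17.27 wt% FeO ÷ 71.844 g/mol = 0.24038 mol, giving 0.24038 Fe and 0.24038 O.
23.52 wt% Al2O3 ÷ 101.961 g/mol = 0.23068 mol, giving 0.46136 Al and 0.69204 O.
41.11 wt% SiO2 ÷ 60.083 g/mol = 0.68422 mol, giving 0.68422 Si and 1.36844 O.
Oxygen sums to 2.75094; scaling by 12/2.75094 = 4.36215 puts the formula on 12 O.
Si: 0.68422 × 4.36215 = 2.985 atoms per formula unit.

2.985 Si apfu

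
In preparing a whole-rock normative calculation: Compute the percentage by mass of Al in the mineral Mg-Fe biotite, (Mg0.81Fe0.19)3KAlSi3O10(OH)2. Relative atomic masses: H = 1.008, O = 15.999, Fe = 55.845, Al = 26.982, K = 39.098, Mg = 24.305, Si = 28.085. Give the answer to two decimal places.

Formula mass = 2.43×24.305 + 0.57×55.845 + 1×39.098 + 1×26.982 + 3×28.085 + 12×15.999 + 2×1.008 = 435.232 g/mol, of which 26.982 g is Al.
So Al makes up 26.982/435.232 = 0.0620 of the mass, i.e. 6.20%.

6.20 weight percent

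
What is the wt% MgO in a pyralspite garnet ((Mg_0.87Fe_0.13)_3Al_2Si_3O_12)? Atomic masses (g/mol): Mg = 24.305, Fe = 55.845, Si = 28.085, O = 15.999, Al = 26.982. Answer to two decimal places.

25.32 wt%

M((Mg_0.87Fe_0.13)_3Al_2Si_3O_12) = 415.423 g/mol; M(MgO) = 40.304 g/mol.
Moles MgO per formula unit = 2.61 Mg ÷ 1 = 2.6100.
MgO fraction = (2.6100 × 40.304) / 415.423 = 105.193/415.423 = 0.2532.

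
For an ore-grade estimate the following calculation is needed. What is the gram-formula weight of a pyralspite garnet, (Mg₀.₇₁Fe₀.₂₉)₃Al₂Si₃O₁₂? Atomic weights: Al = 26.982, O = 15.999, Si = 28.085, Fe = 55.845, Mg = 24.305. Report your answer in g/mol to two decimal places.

430.56 g/mol

The formula mass is the sum 2.13*24.305 + 0.87*55.845 + 2*26.982 + 3*28.085 + 12*15.999.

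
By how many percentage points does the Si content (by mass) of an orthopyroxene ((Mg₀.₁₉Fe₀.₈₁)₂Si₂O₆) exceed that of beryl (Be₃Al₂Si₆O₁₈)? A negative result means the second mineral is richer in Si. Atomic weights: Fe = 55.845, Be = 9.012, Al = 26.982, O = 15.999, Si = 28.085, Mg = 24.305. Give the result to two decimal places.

Si in (Mg₀.₁₉Fe₀.₈₁)₂Si₂O₆: molar mass 251.869 g/mol; 2×28.085 = 56.170 g → 22.30 wt%.
Si in Be₃Al₂Si₆O₁₈: molar mass 537.492 g/mol; 6×28.085 = 168.510 g → 31.35 wt%.
Difference = 22.30 − 31.35 = -9.05 percentage points.

-9.05 percentage points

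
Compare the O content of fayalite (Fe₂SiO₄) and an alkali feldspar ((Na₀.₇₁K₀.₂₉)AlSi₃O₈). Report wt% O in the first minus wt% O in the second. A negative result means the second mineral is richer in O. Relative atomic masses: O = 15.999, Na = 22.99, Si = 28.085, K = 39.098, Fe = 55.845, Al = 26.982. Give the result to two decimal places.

M(Fe₂SiO₄) = 203.771 g/mol, so wt% O = 63.996/203.771 × 100 = 31.41%.
M((Na₀.₇₁K₀.₂₉)AlSi₃O₈) = 266.890 g/mol, so wt% O = 127.992/266.890 × 100 = 47.96%.
31.41 − 47.96 = -16.55 pp.

-16.55 percentage points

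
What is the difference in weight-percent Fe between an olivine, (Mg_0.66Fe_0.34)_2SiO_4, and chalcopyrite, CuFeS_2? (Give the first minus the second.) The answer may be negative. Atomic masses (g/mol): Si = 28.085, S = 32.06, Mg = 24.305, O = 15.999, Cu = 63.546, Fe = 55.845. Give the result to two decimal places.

-7.01 percentage points

Fe in (Mg_0.66Fe_0.34)_2SiO_4: molar mass 162.138 g/mol; 0.68×55.845 = 37.975 g → 23.42 wt%.
Fe in CuFeS_2: molar mass 183.511 g/mol; 1×55.845 = 55.845 g → 30.43 wt%.
Difference = 23.42 − 30.43 = -7.01 percentage points.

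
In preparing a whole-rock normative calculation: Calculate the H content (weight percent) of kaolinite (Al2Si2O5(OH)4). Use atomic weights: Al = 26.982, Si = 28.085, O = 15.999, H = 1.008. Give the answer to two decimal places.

1.56 weight percent

Molar mass of Al2Si2O5(OH)4: 2*26.982 + 2*28.085 + 9*15.999 + 4*1.008 = 258.157 g/mol.
Mass of H per formula unit: 4 × 1.008 = 4.032 g.
Weight fraction H = 4.032 / 258.157 = 0.0156.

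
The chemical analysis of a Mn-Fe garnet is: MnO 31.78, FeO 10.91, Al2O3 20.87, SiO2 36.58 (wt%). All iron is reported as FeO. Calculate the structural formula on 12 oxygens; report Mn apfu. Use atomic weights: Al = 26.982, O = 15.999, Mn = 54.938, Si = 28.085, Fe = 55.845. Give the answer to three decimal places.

MnO: 31.78/70.937 = 0.44800 mol → 0.44800 mol Mn, 0.44800 mol O.
FeO: 10.91/71.844 = 0.15186 mol → 0.15186 mol Fe, 0.15186 mol O.
Al2O3: 20.87/101.961 = 0.20469 mol → 0.40938 mol Al, 0.61407 mol O.
SiO2: 36.58/60.083 = 0.60882 mol → 0.60882 mol Si, 1.21764 mol O.
Total oxygen = 2.43157 mol. Normalization factor = 12/2.43157 = 4.93508.
Mn per 12 O = 0.44800 × 4.93508 = 2.211.

2.211 Mn apfu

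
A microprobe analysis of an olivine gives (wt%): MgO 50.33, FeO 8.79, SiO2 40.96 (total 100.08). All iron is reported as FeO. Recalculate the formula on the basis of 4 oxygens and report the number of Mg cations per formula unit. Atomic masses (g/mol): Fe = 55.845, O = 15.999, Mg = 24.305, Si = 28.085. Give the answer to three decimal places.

MgO: 50.33/40.304 = 1.24876 mol → 1.24876 mol Mg, 1.24876 mol O.
FeO: 8.79/71.844 = 0.12235 mol → 0.12235 mol Fe, 0.12235 mol O.
SiO2: 40.96/60.083 = 0.68172 mol → 0.68172 mol Si, 1.36344 mol O.
Total oxygen = 2.73455 mol. Normalization factor = 4/2.73455 = 1.46276.
Mg per 4 O = 1.24876 × 1.46276 = 1.827.

1.827 Mg apfu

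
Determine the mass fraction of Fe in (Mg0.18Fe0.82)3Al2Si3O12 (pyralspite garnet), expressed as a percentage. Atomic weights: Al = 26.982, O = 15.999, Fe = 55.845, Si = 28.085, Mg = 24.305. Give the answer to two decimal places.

28.58 mass %

Molar mass of (Mg0.18Fe0.82)3Al2Si3O12: 0.54*24.305 + 2.46*55.845 + 2*26.982 + 3*28.085 + 12*15.999 = 480.710 g/mol.
Mass of Fe per formula unit: 2.46 × 55.845 = 137.379 g.
Weight fraction Fe = 137.379 / 480.710 = 0.2858.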